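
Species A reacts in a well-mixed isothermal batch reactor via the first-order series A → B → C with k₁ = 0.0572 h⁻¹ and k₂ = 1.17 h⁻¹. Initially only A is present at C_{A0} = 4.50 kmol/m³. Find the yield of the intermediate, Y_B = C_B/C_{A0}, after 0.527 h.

0.0221

For first-order series with pure A initially, C_B(t) = k₁C_{A0}/(k₂−k₁)·(e^(−k₁t) − e^(−k₂t)).
e^(−k₁t) = e^(−0.0572×0.527) = e^(−0.03014) = 0.9703; e^(−k₂t) = e^(−0.6166) = 0.5398.
C_B = 0.0572×4.50/(1.17−0.0572) × (0.9703−0.5398) = 0.2313×0.4305 = 0.09958 kmol/m³.
Y_B = C_B/C_{A0} = 0.09958/4.50 = 0.0221.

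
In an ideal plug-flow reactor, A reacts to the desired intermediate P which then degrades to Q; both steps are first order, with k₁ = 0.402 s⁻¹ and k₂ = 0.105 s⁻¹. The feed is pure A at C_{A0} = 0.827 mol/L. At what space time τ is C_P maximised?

4.52 s

For first-order series the maximum of C_P occurs at τ_opt = ln(k₂/k₁)/(k₂−k₁).
= ln(0.105/0.402)/(0.105−0.402) = ln(0.2612)/-0.2970 = -1.342/-0.2970 = 4.52 s.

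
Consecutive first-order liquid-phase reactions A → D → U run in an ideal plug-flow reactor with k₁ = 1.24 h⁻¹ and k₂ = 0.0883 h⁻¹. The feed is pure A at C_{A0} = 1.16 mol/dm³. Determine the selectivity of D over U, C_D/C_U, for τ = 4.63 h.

For first-order series with pure A initially, C_D(τ) = k₁C_{A0}/(k₂−k₁)·(e^(−k₁τ) − e^(−k₂τ)).
e^(−k₁τ) = e^(−1.24×4.63) = e^(−5.741) = 0.003211; e^(−k₂τ) = e^(−0.4088) = 0.6644.
C_D = 1.24×1.16/(0.0883−1.24) × (0.003211−0.6644) = (-1.249)×(-0.6612) = 0.8258 mol/dm³.
C_A = C_{A0}e^(−k₁τ) = 0.003725 mol/dm³, so C_U = C_{A0}−C_A−C_D = 0.3305 mol/dm³; C_D/C_U = 2.50.

2.50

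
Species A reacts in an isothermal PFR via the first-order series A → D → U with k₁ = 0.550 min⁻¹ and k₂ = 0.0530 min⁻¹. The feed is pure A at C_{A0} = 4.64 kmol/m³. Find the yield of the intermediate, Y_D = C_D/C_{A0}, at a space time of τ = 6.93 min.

Solving the coupled first-order balances gives C_D(τ) = [k₁/(k₂−k₁)]·C_{A0}·(e^(−k₁τ) − e^(−k₂τ)).
e^(−k₁τ) = e^(−0.550×6.93) = e^(−3.812) = 0.02211; e^(−k₂τ) = e^(−0.3673) = 0.6926.
C_D = 0.550×4.64/(0.0530−0.550) × (0.02211−0.6926) = (-5.135)×(-0.6705) = 3.443 kmol/m³.
Y_D = C_D/C_{A0} = 3.443/4.64 = 0.742.

0.742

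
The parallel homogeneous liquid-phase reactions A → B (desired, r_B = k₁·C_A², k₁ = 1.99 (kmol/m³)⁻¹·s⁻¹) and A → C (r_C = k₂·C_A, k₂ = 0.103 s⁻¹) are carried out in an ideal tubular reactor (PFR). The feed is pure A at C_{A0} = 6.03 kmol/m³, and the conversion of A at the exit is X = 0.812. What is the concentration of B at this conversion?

C_A = C_{A0}(1−X) = 1.134 kmol/m³.
Along a PFR/batch, dC_C/dC_A = −r_C/(r_B+r_C) = −k₂/(k₂+k₁·C_A).
Integrating from C_{A0} to C_A: C_C = (0.103/1.99)·ln[(0.103+1.99·6.03)/(0.103+1.99·1.13)] = 0.05176·ln(12.10/2.359) = 0.08464 kmol/m³.
Then C_B = (C_{A0}−C_A) − C_C = 4.896 − 0.08464 = 4.812 kmol/m³.

4.81 kmol/m³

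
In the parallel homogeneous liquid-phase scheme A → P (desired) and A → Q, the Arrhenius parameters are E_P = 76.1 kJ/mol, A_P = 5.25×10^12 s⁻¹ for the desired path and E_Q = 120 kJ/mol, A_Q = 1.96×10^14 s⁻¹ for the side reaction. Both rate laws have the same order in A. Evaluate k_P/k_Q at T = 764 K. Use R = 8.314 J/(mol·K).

26.9

Since both paths have the same order in A, the concentration cancels and S_{P/Q} = k_P/k_Q = (A_P/A_Q)·exp[(E_Q−E_P)/(RT)].
(E_Q−E_P)/(RT) = (120−76.1)×10³/(8.314×764) = 43900/6352 = 6.911.
k_P/k_Q = (5.25×10^12/1.96×10^14)·exp(6.911) = 0.02679 × 1004 = 26.9.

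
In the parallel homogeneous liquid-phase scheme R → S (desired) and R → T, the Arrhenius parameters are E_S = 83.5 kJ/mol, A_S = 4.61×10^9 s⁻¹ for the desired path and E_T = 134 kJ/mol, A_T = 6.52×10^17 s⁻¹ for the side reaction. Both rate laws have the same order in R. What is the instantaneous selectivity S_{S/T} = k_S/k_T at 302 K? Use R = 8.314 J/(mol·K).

With equal orders, S_{S/T} = k_S/k_T = (A_S/A_T)·exp[(E_T−E_S)/(RT)].
(E_T−E_S)/(RT) = (134−83.5)×10³/(8.314×302) = 50500/2511 = 20.11.
k_S/k_T = (4.61×10^9/6.52×10^17)·exp(20.11) = 7.071×10^-9 × 5.431×10^8 = 3.84.

3.84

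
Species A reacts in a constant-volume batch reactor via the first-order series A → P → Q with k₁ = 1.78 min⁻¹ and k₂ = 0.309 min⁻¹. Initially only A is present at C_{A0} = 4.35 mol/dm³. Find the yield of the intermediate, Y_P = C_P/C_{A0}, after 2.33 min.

0.570

Solving the coupled first-order balances gives C_P(t) = [k₁/(k₂−k₁)]·C_{A0}·(e^(−k₁t) − e^(−k₂t)).
e^(−k₁t) = e^(−1.78×2.33) = e^(−4.147) = 0.01581; e^(−k₂t) = e^(−0.7200) = 0.4868.
C_P = 1.78×4.35/(0.309−1.78) × (0.01581−0.4868) = (-5.264)×(-0.4710) = 2.479 mol/dm³.
Y_P = C_P/C_{A0} = 2.479/4.35 = 0.570.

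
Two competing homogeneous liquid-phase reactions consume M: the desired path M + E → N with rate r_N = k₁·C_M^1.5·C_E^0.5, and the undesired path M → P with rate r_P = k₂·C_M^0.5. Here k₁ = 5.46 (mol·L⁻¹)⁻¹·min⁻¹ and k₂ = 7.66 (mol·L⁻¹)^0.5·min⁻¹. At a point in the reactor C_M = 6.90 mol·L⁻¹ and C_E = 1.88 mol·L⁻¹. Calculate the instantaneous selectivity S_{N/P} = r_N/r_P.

S_{N/P} = r_N/r_P = (k₁·C_M^1.5·C_E^0.5)/(k₂·C_M^0.5) = (k₁/k₂)·C_M·C_E^0.5.
= (5.46×6.900^1.5×1.880^0.5) / (7.66×6.900^0.5) = 135.7/20.12 = 6.74.

6.74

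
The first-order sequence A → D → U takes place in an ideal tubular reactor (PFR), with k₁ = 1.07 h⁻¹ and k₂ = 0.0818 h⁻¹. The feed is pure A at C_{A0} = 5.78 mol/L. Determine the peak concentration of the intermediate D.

For a first-order series the maximum intermediate yield is C_{D,max}/C_{A0} = (k₁/k₂)^[k₂/(k₂−k₁)].
= (1.07/0.0818)^(0.0818/(0.0818−1.07)) = (13.08)^(-0.08278) = 0.8083.
C_{D,max} = 0.8083×5.78 = 4.67 mol/L.

4.67 mol/L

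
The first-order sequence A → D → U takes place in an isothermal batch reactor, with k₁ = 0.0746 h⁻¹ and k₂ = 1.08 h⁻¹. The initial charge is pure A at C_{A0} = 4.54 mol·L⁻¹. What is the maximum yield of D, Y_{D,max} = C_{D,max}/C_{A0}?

0.0566

Evaluating C_D at t_opt = ln(k₂/k₁)/(k₂−k₁) gives C_{D,max}/C_{A0} = (k₁/k₂)^[k₂/(k₂−k₁)].
= (0.0746/1.08)^(1.08/(1.08−0.0746)) = (0.06907)^(1.074) = 0.05665.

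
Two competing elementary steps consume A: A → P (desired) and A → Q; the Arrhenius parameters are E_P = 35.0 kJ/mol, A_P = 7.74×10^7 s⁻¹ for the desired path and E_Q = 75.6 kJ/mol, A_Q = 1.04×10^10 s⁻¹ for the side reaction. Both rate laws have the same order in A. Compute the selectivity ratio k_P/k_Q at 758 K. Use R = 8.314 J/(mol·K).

4.67

k_P/k_Q = (A_P/A_Q)·exp[−(E_P−E_Q)/(RT)] = (A_P/A_Q)·exp[(E_Q−E_P)/(RT)].
(E_Q−E_P)/(RT) = (75.6−35.0)×10³/(8.314×758) = 40600/6302 = 6.442.
k_P/k_Q = (7.74×10^7/1.04×10^10)·exp(6.442) = 0.007442 × 627.9 = 4.67.
Since E_P < E_Q, lowering the temperature improves selectivity toward P.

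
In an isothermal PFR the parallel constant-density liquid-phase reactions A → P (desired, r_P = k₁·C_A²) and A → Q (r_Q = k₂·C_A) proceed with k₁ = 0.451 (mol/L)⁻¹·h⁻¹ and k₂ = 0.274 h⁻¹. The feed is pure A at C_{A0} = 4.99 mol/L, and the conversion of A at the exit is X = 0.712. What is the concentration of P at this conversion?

2.94 mol/L

C_A = C_{A0}(1−X) = 1.437 mol/L.
Along a PFR/batch, dC_Q/dC_A = −r_Q/(r_P+r_Q) = −k₂/(k₂+k₁·C_A).
Integrating from C_{A0} to C_A: C_Q = (0.274/0.451)·ln[(0.274+0.451·4.99)/(0.274+0.451·1.44)] = 0.6075·ln(2.524/0.9221) = 0.6118 mol/L.
Then C_P = (C_{A0}−C_A) − C_Q = 3.553 − 0.6118 = 2.941 mol/L.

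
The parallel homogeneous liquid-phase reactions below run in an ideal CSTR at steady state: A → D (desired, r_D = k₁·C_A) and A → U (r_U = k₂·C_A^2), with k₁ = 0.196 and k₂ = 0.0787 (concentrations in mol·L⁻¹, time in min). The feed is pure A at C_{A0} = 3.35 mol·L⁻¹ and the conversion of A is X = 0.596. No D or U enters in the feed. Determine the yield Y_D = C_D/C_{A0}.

0.386

Exit C_A = C_{A0}(1−X) = 3.35×0.404 = 1.353 mol·L⁻¹.
A CSTR operates uniformly at the exit composition, giving r_D = 0.2653 and r_U = 0.1442 (each k·C_A^n at C_A = 1.353).
Fraction of consumed A going to D: r_D/(r_D+r_U) = 0.6479.
C_D = 0.6479·C_{A0}·X = 0.6479×3.35×0.596 = 1.29 mol·L⁻¹; Y_D = C_D/C_{A0} = 0.386.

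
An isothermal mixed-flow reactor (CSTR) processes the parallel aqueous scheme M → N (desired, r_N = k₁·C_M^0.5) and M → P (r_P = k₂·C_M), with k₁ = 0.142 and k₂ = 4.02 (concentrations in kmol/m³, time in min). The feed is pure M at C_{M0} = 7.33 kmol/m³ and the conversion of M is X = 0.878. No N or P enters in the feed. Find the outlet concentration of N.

0.232 kmol/m³

Exit C_M = C_{M0}(1−X) = 7.33×0.122 = 0.8943 kmol/m³.
In a CSTR the entire volume is at exit conditions, so r_N = 0.142×0.8943^0.5 = 0.1343 and r_P = 4.02×0.8943 = 3.595.
Fraction of consumed M going to N: r_N/(r_N+r_P) = 0.03601.
C_N = 0.03601·C_{M0}·X = 0.03601×7.33×0.878 = 0.232 kmol/m³.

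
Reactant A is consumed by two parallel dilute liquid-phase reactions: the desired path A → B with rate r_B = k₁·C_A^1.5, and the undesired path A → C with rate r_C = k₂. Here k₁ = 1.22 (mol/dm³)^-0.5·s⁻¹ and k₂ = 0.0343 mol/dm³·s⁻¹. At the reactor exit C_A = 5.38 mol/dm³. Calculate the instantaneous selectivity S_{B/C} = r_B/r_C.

444

S_{B/C} = r_B/r_C = (k₁·C_A^1.5)/(k₂) = (k₁/k₂)·C_A^1.5.
= (1.22×5.380^1.5) / (0.0343) = 15.22/0.03430 = 444.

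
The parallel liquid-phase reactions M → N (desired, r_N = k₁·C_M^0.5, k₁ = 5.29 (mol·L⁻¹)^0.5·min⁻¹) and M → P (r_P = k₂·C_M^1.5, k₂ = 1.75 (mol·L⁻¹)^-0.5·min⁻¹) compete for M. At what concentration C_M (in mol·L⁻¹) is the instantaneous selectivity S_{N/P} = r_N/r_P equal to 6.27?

S_{N/P} = (k₁/k₂)·C_M⁻¹ ⇒ C_M = (S·k₂/k₁)^(-1).
= (6.27×1.75/5.29)^(-1) = (2.074)^(-1) = 0.482 mol·L⁻¹.

0.482 mol·L⁻¹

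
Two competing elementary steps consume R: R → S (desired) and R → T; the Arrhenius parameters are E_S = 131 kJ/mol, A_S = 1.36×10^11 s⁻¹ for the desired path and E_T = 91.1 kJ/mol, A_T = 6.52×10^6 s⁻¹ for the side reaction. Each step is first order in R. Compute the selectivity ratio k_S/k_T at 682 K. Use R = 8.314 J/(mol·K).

With equal orders, S_{S/T} = k_S/k_T = (A_S/A_T)·exp[(E_T−E_S)/(RT)].
(E_T−E_S)/(RT) = (91.1−131)×10³/(8.314×682) = -39900/5670 = -7.037.
k_S/k_T = (1.36×10^11/6.52×10^6)·exp(-7.037) = 20859 × 8.789×10^-4 = 18.3.

18.3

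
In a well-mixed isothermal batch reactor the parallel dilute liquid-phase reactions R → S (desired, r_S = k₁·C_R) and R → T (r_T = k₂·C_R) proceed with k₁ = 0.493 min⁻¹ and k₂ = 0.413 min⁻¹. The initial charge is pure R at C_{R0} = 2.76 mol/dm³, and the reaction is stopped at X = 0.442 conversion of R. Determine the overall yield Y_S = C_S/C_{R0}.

C_R = C_{R0}(1−X) = 1.540 mol/dm³.
Both paths are first order in R, so the instantaneous fraction to S is constant: dC_S/d(−C_R) = k₁/(k₁+k₂) = 0.5442.
C_S = 0.5442·(C_{R0}−C_R) = 0.5442×1.220 = 0.664 mol/dm³.
Y_S = C_S/C_{R0} = 0.6638/2.76 = 0.241.

0.241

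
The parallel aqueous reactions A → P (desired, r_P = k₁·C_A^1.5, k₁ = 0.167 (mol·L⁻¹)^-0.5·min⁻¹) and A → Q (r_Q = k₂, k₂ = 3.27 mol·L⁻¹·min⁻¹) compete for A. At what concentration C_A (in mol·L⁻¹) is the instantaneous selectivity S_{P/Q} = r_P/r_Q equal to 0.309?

S_{P/Q} = (k₁/k₂)·C_A^1.5 ⇒ C_A = (S·k₂/k₁)^(1/1.5).
= (0.309×3.27/0.167)^(0.6667) = (6.050)^(0.6667) = 3.32 mol·L⁻¹.

3.32 mol·L⁻¹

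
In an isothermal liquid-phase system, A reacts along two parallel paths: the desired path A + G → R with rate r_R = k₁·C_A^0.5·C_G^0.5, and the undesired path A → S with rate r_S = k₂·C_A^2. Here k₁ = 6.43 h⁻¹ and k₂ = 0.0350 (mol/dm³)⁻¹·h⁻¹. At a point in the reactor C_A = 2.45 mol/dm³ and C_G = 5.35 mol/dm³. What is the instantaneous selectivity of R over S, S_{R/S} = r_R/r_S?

S_{R/S} = r_R/r_S = (k₁·C_A^0.5·C_G^0.5)/(k₂·C_A^2) = (k₁/k₂)·C_A^-1.5·C_G^0.5.
= (6.43×2.450^0.5×5.350^0.5) / (0.0350×2.450^2) = 23.28/0.2101 = 111.

111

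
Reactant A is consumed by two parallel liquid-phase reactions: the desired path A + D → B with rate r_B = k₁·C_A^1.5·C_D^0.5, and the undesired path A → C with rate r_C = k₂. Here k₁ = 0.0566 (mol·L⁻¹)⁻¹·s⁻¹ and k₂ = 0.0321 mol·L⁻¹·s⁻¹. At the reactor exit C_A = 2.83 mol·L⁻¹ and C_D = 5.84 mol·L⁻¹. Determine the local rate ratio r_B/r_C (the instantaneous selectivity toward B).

S_{B/C} = r_B/r_C = (k₁·C_A^1.5·C_D^0.5)/(k₂) = (k₁/k₂)·C_A^1.5·C_D^0.5.
= (0.0566×2.830^1.5×5.840^0.5) / (0.0321) = 0.6512/0.03210 = 20.3.
Since the desired path is higher order in A, keeping C_A high (PFR or concentrated feed) favours B.

20.3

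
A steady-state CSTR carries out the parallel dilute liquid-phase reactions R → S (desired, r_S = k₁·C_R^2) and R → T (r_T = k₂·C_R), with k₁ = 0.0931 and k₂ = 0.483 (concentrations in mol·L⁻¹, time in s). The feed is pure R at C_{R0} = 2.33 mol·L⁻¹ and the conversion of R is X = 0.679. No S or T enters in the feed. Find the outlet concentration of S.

Exit C_R = C_{R0}(1−X) = 2.33×0.321 = 0.7479 mol·L⁻¹.
A CSTR operates uniformly at the exit composition, giving r_S = 0.05208 and r_T = 0.3613 (each k·C_R^n at C_R = 0.7479).
Fraction of consumed R going to S: r_S/(r_S+r_T) = 0.1260.
C_S = 0.1260·C_{R0}·X = 0.1260×2.33×0.679 = 0.199 mol·L⁻¹.

0.199 mol·L⁻¹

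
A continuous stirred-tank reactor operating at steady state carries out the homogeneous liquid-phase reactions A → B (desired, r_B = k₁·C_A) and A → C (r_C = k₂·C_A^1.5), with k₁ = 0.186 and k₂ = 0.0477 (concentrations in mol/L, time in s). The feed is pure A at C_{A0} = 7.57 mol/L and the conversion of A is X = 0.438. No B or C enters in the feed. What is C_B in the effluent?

2.17 mol/L

Exit C_A = C_{A0}(1−X) = 7.57×0.562 = 4.254 mol/L.
In a CSTR the entire volume is at exit conditions, so r_B = 0.186×4.254 = 0.7913 and r_C = 0.0477×4.254^1.5 = 0.4186.
Fraction of consumed A going to B: r_B/(r_B+r_C) = 0.6540.
C_B = 0.6540·C_{A0}·X = 0.6540×7.57×0.438 = 2.17 mol/L.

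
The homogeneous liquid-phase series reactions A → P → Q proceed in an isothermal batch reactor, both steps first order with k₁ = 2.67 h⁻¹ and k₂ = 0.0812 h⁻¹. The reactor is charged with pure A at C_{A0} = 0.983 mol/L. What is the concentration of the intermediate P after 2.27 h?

For first-order series with pure A initially, C_P(t) = k₁C_{A0}/(k₂−k₁)·(e^(−k₁t) − e^(−k₂t)).
e^(−k₁t) = e^(−2.67×2.27) = e^(−6.061) = 0.002332; e^(−k₂t) = e^(−0.1843) = 0.8317.
C_P = 2.67×0.983/(0.0812−2.67) × (0.002332−0.8317) = (-1.014)×(-0.8293) = 0.8408 mol/L.

0.841 mol/L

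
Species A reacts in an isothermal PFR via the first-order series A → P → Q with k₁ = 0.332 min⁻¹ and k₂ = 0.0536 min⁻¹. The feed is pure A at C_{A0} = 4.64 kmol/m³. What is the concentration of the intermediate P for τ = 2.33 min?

The intermediate concentration in a first-order A→B→C sequence is C_P = k₁C_{A0}(e^(−k₁τ) − e^(−k₂τ))/(k₂−k₁).
e^(−k₁τ) = e^(−0.332×2.33) = e^(−0.7736) = 0.4614; e^(−k₂τ) = e^(−0.1249) = 0.8826.
C_P = 0.332×4.64/(0.0536−0.332) × (0.4614−0.8826) = (-5.533)×(-0.4212) = 2.331 kmol/m³.

2.33 kmol/m³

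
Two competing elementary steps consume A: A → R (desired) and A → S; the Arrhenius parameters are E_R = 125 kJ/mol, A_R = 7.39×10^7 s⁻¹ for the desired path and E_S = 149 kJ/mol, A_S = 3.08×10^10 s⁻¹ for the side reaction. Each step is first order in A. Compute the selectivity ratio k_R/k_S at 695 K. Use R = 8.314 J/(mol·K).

0.153

k_R/k_S = (A_R/A_S)·exp[−(E_R−E_S)/(RT)] = (A_R/A_S)·exp[(E_S−E_R)/(RT)].
(E_S−E_R)/(RT) = (149−125)×10³/(8.314×695) = 24000/5778 = 4.154.
k_R/k_S = (7.39×10^7/3.08×10^10)·exp(4.154) = 0.002399 × 63.66 = 0.153.
Since E_R < E_S, lowering the temperature improves selectivity toward R.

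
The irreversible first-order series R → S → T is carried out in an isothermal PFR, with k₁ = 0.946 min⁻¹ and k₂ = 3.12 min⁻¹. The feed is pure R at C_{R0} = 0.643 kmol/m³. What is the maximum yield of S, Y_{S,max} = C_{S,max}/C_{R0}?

0.180

Evaluating C_S at τ_opt = ln(k₂/k₁)/(k₂−k₁) gives C_{S,max}/C_{R0} = (k₁/k₂)^[k₂/(k₂−k₁)].
= (0.946/3.12)^(3.12/(3.12−0.946)) = (0.3032)^(1.435) = 0.1804.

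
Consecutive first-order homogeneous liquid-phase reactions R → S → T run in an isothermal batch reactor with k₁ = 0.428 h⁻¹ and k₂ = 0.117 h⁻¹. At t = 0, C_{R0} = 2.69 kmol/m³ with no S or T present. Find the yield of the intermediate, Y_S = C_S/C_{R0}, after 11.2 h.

Solving the coupled first-order balances gives C_S(t) = [k₁/(k₂−k₁)]·C_{R0}·(e^(−k₁t) − e^(−k₂t)).
e^(−k₁t) = e^(−0.428×11.2) = e^(−4.794) = 0.008283; e^(−k₂t) = e^(−1.310) = 0.2697.
C_S = 0.428×2.69/(0.117−0.428) × (0.008283−0.2697) = (-3.702)×(-0.2614) = 0.9678 kmol/m³.
Y_S = C_S/C_{R0} = 0.9678/2.69 = 0.360.

0.360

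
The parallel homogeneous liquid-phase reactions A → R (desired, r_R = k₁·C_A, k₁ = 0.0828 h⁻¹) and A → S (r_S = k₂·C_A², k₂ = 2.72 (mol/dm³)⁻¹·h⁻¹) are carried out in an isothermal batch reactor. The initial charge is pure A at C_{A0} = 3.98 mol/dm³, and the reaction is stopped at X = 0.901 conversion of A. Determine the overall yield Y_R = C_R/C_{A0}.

0.0172

C_A = C_{A0}(1−X) = 0.3940 mol/dm³.
Along a PFR/batch, dC_R/dC_A = −r_R/(r_R+r_S) = −k₁/(k₁+k₂·C_A).
Integrating from C_{A0} to C_A: C_R = (0.0828/2.72)·ln[(0.0828+2.72·3.98)/(0.0828+2.72·0.394)] = 0.03044·ln(10.91/1.155) = 0.06837 mol/dm³.
Y_R = C_R/C_{A0} = 0.06837/3.98 = 0.0172.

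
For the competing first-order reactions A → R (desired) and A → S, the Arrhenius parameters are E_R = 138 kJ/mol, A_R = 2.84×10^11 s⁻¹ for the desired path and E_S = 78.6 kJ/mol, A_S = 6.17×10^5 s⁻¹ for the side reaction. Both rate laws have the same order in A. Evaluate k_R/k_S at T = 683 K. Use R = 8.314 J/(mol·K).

13.2

Since both paths have the same order in A, the concentration cancels and S_{R/S} = k_R/k_S = (A_R/A_S)·exp[(E_S−E_R)/(RT)].
(E_S−E_R)/(RT) = (78.6−138)×10³/(8.314×683) = -59400/5678 = -10.46.
k_R/k_S = (2.84×10^11/6.17×10^5)·exp(-10.46) = 4.603×10^5 × 2.864×10^-5 = 13.2.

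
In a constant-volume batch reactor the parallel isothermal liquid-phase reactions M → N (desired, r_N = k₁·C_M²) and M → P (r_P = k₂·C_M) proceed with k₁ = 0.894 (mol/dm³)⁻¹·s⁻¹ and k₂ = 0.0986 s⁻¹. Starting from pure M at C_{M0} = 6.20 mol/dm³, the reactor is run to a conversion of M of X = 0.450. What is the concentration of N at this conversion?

C_M = C_{M0}(1−X) = 3.410 mol/dm³.
Along a PFR/batch, dC_P/dC_M = −r_P/(r_N+r_P) = −k₂/(k₂+k₁·C_M).
Integrating from C_{M0} to C_M: C_P = (0.0986/0.894)·ln[(0.0986+0.894·6.20)/(0.0986+0.894·3.41)] = 0.1103·ln(5.641/3.147) = 0.06437 mol/dm³.
Then C_N = (C_{M0}−C_M) − C_P = 2.790 − 0.06437 = 2.726 mol/dm³.

2.73 mol/dm³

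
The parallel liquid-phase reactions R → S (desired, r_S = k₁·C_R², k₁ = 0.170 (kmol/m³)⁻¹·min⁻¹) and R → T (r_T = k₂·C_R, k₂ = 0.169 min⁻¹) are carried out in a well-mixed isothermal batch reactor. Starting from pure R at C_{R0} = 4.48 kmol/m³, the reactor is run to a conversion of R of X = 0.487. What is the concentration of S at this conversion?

C_R = C_{R0}(1−X) = 2.298 kmol/m³.
Along a PFR/batch, dC_T/dC_R = −r_T/(r_S+r_T) = −k₂/(k₂+k₁·C_R).
Integrating from C_{R0} to C_R: C_T = (0.169/0.170)·ln[(0.169+0.170·4.48)/(0.169+0.170·2.30)] = 0.9941·ln(0.9306/0.5597) = 0.5054 kmol/m³.
Then C_S = (C_{R0}−C_R) − C_T = 2.182 − 0.5054 = 1.676 kmol/m³.

1.68 kmol/m³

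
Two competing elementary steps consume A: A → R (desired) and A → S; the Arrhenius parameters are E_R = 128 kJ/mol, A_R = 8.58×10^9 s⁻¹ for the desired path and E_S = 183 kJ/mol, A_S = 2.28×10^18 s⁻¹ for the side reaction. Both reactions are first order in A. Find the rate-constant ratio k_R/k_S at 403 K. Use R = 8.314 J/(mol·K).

Since both paths have the same order in A, the concentration cancels and S_{R/S} = k_R/k_S = (A_R/A_S)·exp[(E_S−E_R)/(RT)].
(E_S−E_R)/(RT) = (183−128)×10³/(8.314×403) = 55000/3351 = 16.42.
k_R/k_S = (8.58×10^9/2.28×10^18)·exp(16.42) = 3.763×10^-9 × 1.346×10^7 = 0.0507.
Since E_R < E_S, lowering the temperature improves selectivity toward R.

0.0507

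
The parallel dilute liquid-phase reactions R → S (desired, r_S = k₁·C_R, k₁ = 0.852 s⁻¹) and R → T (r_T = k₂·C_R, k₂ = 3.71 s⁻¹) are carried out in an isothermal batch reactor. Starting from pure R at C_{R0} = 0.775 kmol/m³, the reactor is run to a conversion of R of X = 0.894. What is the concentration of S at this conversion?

C_R = C_{R0}(1−X) = 0.08215 kmol/m³.
Both paths are first order in R, so the instantaneous fraction to S is constant: dC_S/d(−C_R) = k₁/(k₁+k₂) = 0.1868.
C_S = 0.1868·(C_{R0}−C_R) = 0.1868×0.6929 = 0.129 kmol/m³.

0.129 kmol/m³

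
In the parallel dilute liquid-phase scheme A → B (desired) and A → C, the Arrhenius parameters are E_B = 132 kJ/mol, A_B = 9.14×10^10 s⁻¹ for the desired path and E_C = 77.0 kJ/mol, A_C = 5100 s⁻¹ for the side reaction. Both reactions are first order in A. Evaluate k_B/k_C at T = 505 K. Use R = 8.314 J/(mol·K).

With equal orders, S_{B/C} = k_B/k_C = (A_B/A_C)·exp[(E_C−E_B)/(RT)].
(E_C−E_B)/(RT) = (77.0−132)×10³/(8.314×505) = -55000/4199 = -13.10.
k_B/k_C = (9.14×10^10/5100)·exp(-13.10) = 1.792×10^7 × 2.046×10^-6 = 36.7.

36.7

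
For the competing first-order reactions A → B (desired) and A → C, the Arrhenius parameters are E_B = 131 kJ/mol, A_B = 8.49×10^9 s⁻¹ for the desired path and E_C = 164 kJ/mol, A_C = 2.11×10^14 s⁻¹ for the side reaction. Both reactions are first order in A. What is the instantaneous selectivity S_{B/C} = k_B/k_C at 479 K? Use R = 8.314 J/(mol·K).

Since both paths have the same order in A, the concentration cancels and S_{B/C} = k_B/k_C = (A_B/A_C)·exp[(E_C−E_B)/(RT)].
(E_C−E_B)/(RT) = (164−131)×10³/(8.314×479) = 33000/3982 = 8.286.
k_B/k_C = (8.49×10^9/2.11×10^14)·exp(8.286) = 4.024×10^-5 × 3970 = 0.160.
Since E_B < E_C, lowering the temperature improves selectivity toward B.

0.160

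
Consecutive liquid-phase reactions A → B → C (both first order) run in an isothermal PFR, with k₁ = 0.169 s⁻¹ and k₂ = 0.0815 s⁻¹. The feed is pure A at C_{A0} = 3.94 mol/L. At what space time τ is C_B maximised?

For first-order series the maximum of C_B occurs at τ_opt = ln(k₂/k₁)/(k₂−k₁).
= ln(0.0815/0.169)/(0.0815−0.169) = ln(0.4822)/-0.08750 = -0.7293/-0.08750 = 8.33 s.

8.33 s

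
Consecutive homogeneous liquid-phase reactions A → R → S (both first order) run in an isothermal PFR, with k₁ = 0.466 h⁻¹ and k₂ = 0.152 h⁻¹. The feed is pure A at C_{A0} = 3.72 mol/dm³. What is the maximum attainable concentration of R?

At the optimum, C_{R,max}/C_{A0} = (k₁/k₂)^[k₂/(k₂−k₁)].
= (0.466/0.152)^(0.152/(0.152−0.466)) = (3.066)^(-0.4841) = 0.5814.
C_{R,max} = 0.5814×3.72 = 2.16 mol/dm³.

2.16 mol/dm³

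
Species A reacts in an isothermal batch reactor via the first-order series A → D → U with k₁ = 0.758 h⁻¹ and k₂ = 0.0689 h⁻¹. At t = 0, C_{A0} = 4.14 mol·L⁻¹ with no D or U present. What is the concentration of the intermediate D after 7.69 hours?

For first-order series with pure A initially, C_D(t) = k₁C_{A0}/(k₂−k₁)·(e^(−k₁t) − e^(−k₂t)).
e^(−k₁t) = e^(−0.758×7.69) = e^(−5.829) = 0.002941; e^(−k₂t) = e^(−0.5298) = 0.5887.
C_D = 0.758×4.14/(0.0689−0.758) × (0.002941−0.5887) = (-4.554)×(-0.5858) = 2.668 mol·L⁻¹.

2.67 mol·L⁻¹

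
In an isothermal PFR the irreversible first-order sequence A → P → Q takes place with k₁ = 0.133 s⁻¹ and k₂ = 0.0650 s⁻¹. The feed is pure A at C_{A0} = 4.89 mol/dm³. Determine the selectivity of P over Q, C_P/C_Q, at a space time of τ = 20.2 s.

0.729

The intermediate concentration in a first-order A→B→C sequence is C_P = k₁C_{A0}(e^(−k₁τ) − e^(−k₂τ))/(k₂−k₁).
e^(−k₁τ) = e^(−0.133×20.2) = e^(−2.687) = 0.06811; e^(−k₂τ) = e^(−1.313) = 0.2690.
C_P = 0.133×4.89/(0.0650−0.133) × (0.06811−0.2690) = (-9.564)×(-0.2009) = 1.921 mol/dm³.
C_A = C_{A0}e^(−k₁τ) = 0.3331 mol/dm³, so C_Q = C_{A0}−C_A−C_P = 2.635 mol/dm³; C_P/C_Q = 0.729.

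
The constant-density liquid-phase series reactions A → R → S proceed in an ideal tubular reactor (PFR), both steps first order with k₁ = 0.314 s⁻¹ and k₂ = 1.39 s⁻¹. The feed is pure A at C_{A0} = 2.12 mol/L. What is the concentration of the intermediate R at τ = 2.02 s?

The intermediate concentration in a first-order A→B→C sequence is C_R = k₁C_{A0}(e^(−k₁τ) − e^(−k₂τ))/(k₂−k₁).
e^(−k₁τ) = e^(−0.314×2.02) = e^(−0.6343) = 0.5303; e^(−k₂τ) = e^(−2.808) = 0.06034.
C_R = 0.314×2.12/(1.39−0.314) × (0.5303−0.06034) = 0.6187×0.4700 = 0.2908 mol/L.

0.291 mol/L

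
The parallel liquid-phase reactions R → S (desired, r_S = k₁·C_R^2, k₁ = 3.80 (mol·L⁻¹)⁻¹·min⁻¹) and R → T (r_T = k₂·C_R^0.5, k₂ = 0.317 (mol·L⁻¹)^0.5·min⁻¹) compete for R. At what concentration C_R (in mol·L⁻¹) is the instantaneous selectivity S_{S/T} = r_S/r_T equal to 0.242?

0.0741 mol·L⁻¹

S_{S/T} = (k₁/k₂)·C_R^1.5 ⇒ C_R = (S·k₂/k₁)^(1/1.5).
= (0.242×0.317/3.80)^(0.6667) = (0.02019)^(0.6667) = 0.0741 mol·L⁻¹.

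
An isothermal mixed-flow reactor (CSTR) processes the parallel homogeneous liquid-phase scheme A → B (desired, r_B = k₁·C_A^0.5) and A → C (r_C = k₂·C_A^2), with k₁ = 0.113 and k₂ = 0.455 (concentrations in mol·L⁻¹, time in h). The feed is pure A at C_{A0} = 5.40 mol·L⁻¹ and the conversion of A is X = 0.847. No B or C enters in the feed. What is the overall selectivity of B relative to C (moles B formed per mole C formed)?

Exit C_A = C_{A0}(1−X) = 5.40×0.153 = 0.8262 mol·L⁻¹.
In a CSTR the entire volume is at exit conditions, so r_B = 0.113×0.8262^0.5 = 0.1027 and r_C = 0.455×0.8262^2 = 0.3106.
Overall selectivity = C_B/C_C = r_Bτ/(r_Cτ) = r_B/r_C = 0.331.

0.331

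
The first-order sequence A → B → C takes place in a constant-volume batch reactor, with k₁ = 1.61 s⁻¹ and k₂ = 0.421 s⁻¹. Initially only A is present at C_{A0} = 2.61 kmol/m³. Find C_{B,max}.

Evaluating C_B at t_opt = ln(k₂/k₁)/(k₂−k₁) gives C_{B,max}/C_{A0} = (k₁/k₂)^[k₂/(k₂−k₁)].
= (1.61/0.421)^(0.421/(0.421−1.61)) = (3.824)^(-0.3541) = 0.6219.
C_{B,max} = 0.6219×2.61 = 1.62 kmol/m³.

1.62 kmol/m³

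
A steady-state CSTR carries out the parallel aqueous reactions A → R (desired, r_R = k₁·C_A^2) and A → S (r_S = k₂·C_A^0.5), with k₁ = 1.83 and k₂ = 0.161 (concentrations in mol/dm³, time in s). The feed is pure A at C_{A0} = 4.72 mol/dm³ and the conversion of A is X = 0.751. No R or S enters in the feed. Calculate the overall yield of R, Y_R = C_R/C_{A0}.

0.702

Exit C_A = C_{A0}(1−X) = 4.72×0.249 = 1.175 mol/dm³.
In a CSTR the entire volume is at exit conditions, so r_R = 1.83×1.175^2 = 2.528 and r_S = 0.161×1.175^0.5 = 0.1745.
Fraction of consumed A going to R: r_R/(r_R+r_S) = 0.9354.
C_R = 0.9354·C_{A0}·X = 0.9354×4.72×0.751 = 3.32 mol/dm³; Y_R = C_R/C_{A0} = 0.702.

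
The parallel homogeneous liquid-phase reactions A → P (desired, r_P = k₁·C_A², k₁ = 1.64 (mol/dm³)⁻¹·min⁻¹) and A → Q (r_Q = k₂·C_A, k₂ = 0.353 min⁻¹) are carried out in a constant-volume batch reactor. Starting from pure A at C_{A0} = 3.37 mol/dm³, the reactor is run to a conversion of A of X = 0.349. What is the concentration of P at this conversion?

1.09 mol/dm³

C_A = C_{A0}(1−X) = 2.194 mol/dm³.
Along a PFR/batch, dC_Q/dC_A = −r_Q/(r_P+r_Q) = −k₂/(k₂+k₁·C_A).
Integrating from C_{A0} to C_A: C_Q = (0.353/1.64)·ln[(0.353+1.64·3.37)/(0.353+1.64·2.19)] = 0.2152·ln(5.880/3.951) = 0.08557 mol/dm³.
Then C_P = (C_{A0}−C_A) − C_Q = 1.176 − 0.08557 = 1.091 mol/dm³.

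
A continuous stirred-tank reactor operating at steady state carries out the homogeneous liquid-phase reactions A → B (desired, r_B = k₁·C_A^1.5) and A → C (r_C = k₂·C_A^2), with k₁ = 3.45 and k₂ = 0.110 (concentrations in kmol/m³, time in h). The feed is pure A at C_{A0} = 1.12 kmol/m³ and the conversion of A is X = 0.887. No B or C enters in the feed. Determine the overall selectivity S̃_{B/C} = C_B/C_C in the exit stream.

Exit C_A = C_{A0}(1−X) = 1.12×0.113 = 0.1266 kmol/m³.
Rates in a CSTR are evaluated at the outlet concentration: r_B = 3.45×0.1266^1.5 = 0.1553, r_C = 0.110×0.1266^2 = 0.001762.
Overall selectivity = C_B/C_C = r_Bτ/(r_Cτ) = r_B/r_C = 88.2.

88.2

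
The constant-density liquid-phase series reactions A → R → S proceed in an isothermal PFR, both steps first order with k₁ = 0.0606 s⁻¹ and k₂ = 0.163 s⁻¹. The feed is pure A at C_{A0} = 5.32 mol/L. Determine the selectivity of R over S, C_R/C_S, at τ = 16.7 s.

0.383

Solving the coupled first-order balances gives C_R(τ) = [k₁/(k₂−k₁)]·C_{A0}·(e^(−k₁τ) − e^(−k₂τ)).
e^(−k₁τ) = e^(−0.0606×16.7) = e^(−1.012) = 0.3635; e^(−k₂τ) = e^(−2.722) = 0.06574.
C_R = 0.0606×5.32/(0.163−0.0606) × (0.3635−0.06574) = 3.148×0.2977 = 0.9374 mol/L.
C_A = C_{A0}e^(−k₁τ) = 1.934 mol/L, so C_S = C_{A0}−C_A−C_R = 2.449 mol/L; C_R/C_S = 0.383.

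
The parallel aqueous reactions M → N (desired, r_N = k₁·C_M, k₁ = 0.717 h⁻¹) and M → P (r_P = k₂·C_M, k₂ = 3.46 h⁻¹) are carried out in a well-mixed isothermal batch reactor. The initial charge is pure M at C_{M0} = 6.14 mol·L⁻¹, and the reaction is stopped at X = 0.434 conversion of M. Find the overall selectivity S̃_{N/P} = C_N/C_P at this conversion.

0.207

C_M = C_{M0}(1−X) = 3.475 mol·L⁻¹.
Both paths are first order in M, so the instantaneous fraction to N is constant: dC_N/d(−C_M) = k₁/(k₁+k₂) = 0.1717.
C_N = 0.1717·(C_{M0}−C_M) = 0.1717×2.665 = 0.457 mol·L⁻¹.
C_P = (C_{M0}−C_M)−C_N = 2.207 mol·L⁻¹; S̃_{N/P} = 0.4574/2.207 = 0.207.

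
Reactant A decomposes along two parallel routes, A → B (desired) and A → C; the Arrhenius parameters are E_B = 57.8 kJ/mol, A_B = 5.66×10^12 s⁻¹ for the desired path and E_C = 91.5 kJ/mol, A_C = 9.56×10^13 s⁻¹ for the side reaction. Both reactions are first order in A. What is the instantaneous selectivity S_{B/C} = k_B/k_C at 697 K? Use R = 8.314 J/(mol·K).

19.9

Since both paths have the same order in A, the concentration cancels and S_{B/C} = k_B/k_C = (A_B/A_C)·exp[(E_C−E_B)/(RT)].
(E_C−E_B)/(RT) = (91.5−57.8)×10³/(8.314×697) = 33700/5795 = 5.816.
k_B/k_C = (5.66×10^12/9.56×10^13)·exp(5.816) = 0.05921 × 335.5 = 19.9.
Since E_B < E_C, lowering the temperature improves selectivity toward B.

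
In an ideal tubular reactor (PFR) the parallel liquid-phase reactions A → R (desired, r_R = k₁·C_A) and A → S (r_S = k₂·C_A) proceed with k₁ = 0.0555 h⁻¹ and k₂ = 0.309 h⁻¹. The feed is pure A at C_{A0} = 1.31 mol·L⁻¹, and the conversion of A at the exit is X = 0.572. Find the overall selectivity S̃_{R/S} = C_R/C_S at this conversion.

0.180

C_A = C_{A0}(1−X) = 0.5607 mol·L⁻¹.
Both paths are first order in A, so the instantaneous fraction to R is constant: dC_R/d(−C_A) = k₁/(k₁+k₂) = 0.1523.
C_R = 0.1523·(C_{A0}−C_A) = 0.1523×0.7493 = 0.114 mol·L⁻¹.
C_S = (C_{A0}−C_A)−C_R = 0.6352 mol·L⁻¹; S̃_{R/S} = 0.1141/0.6352 = 0.180.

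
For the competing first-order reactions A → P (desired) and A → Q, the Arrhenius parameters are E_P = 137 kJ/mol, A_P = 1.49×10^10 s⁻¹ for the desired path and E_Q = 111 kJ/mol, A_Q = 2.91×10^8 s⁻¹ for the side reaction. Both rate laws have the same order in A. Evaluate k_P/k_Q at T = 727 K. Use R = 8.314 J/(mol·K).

With equal orders, S_{P/Q} = k_P/k_Q = (A_P/A_Q)·exp[(E_Q−E_P)/(RT)].
(E_Q−E_P)/(RT) = (111−137)×10³/(8.314×727) = -26000/6044 = -4.302.
k_P/k_Q = (1.49×10^10/2.91×10^8)·exp(-4.302) = 51.20 × 0.01355 = 0.694.

0.694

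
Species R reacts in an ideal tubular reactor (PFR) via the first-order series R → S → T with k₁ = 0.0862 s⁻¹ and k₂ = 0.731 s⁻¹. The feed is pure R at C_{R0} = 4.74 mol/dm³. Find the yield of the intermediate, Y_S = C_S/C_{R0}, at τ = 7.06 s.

Solving the coupled first-order balances gives C_S(τ) = [k₁/(k₂−k₁)]·C_{R0}·(e^(−k₁τ) − e^(−k₂τ)).
e^(−k₁τ) = e^(−0.0862×7.06) = e^(−0.6086) = 0.5441; e^(−k₂τ) = e^(−5.161) = 0.005737.
C_S = 0.0862×4.74/(0.731−0.0862) × (0.5441−0.005737) = 0.6337×0.5384 = 0.3412 mol/dm³.
Y_S = C_S/C_{R0} = 0.3412/4.74 = 0.0720.

0.0720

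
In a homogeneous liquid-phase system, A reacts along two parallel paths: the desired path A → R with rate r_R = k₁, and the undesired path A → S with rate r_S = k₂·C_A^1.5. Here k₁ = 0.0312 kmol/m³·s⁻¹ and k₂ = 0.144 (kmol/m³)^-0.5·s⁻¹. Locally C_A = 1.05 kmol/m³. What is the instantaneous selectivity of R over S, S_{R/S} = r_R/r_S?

0.201

S_{R/S} = r_R/r_S = (k₁)/(k₂·C_A^1.5) = (k₁/k₂)·C_A^-1.5.
= (0.0312) / (0.144×1.050^1.5) = 0.03120/0.1549 = 0.201.
The undesired path is higher order in A, so low C_A (CSTR or dilute feed) favours R.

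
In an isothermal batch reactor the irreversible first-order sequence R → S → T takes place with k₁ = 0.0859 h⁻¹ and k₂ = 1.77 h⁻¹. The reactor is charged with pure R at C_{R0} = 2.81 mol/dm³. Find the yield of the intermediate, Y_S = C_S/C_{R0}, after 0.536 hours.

0.0290

Solving the coupled first-order balances gives C_S(t) = [k₁/(k₂−k₁)]·C_{R0}·(e^(−k₁t) − e^(−k₂t)).
e^(−k₁t) = e^(−0.0859×0.536) = e^(−0.04604) = 0.9550; e^(−k₂t) = e^(−0.9487) = 0.3872.
C_S = 0.0859×2.81/(1.77−0.0859) × (0.9550−0.3872) = 0.1433×0.5678 = 0.08138 mol/dm³.
Y_S = C_S/C_{R0} = 0.08138/2.81 = 0.0290.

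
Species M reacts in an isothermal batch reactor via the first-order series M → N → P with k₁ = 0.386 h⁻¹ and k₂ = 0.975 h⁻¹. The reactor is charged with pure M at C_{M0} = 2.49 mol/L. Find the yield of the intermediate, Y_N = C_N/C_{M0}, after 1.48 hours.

0.215

Solving the coupled first-order balances gives C_N(t) = [k₁/(k₂−k₁)]·C_{M0}·(e^(−k₁t) − e^(−k₂t)).
e^(−k₁t) = e^(−0.386×1.48) = e^(−0.5713) = 0.5648; e^(−k₂t) = e^(−1.443) = 0.2362.
C_N = 0.386×2.49/(0.975−0.386) × (0.5648−0.2362) = 1.632×0.3286 = 0.5362 mol/L.
Y_N = C_N/C_{M0} = 0.5362/2.49 = 0.215.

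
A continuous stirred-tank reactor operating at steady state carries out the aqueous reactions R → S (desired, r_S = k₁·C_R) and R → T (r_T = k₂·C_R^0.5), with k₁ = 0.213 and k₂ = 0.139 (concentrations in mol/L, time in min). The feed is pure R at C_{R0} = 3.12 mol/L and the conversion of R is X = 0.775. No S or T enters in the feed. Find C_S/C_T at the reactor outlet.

Exit C_R = C_{R0}(1−X) = 3.12×0.225 = 0.7020 mol/L.
Rates in a CSTR are evaluated at the outlet concentration: r_S = 0.213×0.7020 = 0.1495, r_T = 0.139×0.7020^0.5 = 0.1165.
Overall selectivity = C_S/C_T = r_Sτ/(r_Tτ) = r_S/r_T = 1.28.

1.28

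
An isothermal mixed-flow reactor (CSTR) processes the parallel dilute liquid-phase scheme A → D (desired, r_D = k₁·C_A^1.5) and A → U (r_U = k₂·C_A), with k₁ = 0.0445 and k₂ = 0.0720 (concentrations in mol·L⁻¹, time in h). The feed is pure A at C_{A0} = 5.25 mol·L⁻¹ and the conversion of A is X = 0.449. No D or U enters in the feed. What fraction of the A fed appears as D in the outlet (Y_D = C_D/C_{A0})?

Exit C_A = C_{A0}(1−X) = 5.25×0.551 = 2.893 mol·L⁻¹.
In a CSTR the entire volume is at exit conditions, so r_D = 0.0445×2.893^1.5 = 0.2189 and r_U = 0.0720×2.893 = 0.2083.
Fraction of consumed A going to D: r_D/(r_D+r_U) = 0.5125.
C_D = 0.5125·C_{A0}·X = 0.5125×5.25×0.449 = 1.21 mol·L⁻¹; Y_D = C_D/C_{A0} = 0.230.

0.230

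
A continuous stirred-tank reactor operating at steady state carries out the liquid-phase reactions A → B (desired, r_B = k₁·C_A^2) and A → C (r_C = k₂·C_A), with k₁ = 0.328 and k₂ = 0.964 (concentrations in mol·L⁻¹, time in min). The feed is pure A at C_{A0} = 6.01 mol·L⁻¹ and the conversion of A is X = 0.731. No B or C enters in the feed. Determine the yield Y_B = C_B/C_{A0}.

Exit C_A = C_{A0}(1−X) = 6.01×0.269 = 1.617 mol·L⁻¹.
A CSTR operates uniformly at the exit composition, giving r_B = 0.8573 and r_C = 1.558 (each k·C_A^n at C_A = 1.617).
Fraction of consumed A going to B: r_B/(r_B+r_C) = 0.3549.
C_B = 0.3549·C_{A0}·X = 0.3549×6.01×0.731 = 1.56 mol·L⁻¹; Y_B = C_B/C_{A0} = 0.259.

0.259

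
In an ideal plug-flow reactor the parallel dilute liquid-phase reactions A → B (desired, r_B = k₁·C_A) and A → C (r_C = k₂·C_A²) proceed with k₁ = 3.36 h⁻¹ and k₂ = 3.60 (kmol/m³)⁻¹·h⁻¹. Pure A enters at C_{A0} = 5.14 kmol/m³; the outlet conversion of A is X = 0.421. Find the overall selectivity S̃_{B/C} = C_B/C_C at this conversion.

C_A = C_{A0}(1−X) = 2.976 kmol/m³.
Along a PFR/batch, dC_B/dC_A = −r_B/(r_B+r_C) = −k₁/(k₁+k₂·C_A).
Integrating from C_{A0} to C_A: C_B = (3.36/3.60)·ln[(3.36+3.60·5.14)/(3.36+3.60·2.98)] = 0.9333·ln(21.86/14.07) = 0.4112 kmol/m³.
C_C = (C_{A0}−C_A)−C_B = 1.753 kmol/m³; S̃_{B/C} = 0.4112/1.753 = 0.235.

0.235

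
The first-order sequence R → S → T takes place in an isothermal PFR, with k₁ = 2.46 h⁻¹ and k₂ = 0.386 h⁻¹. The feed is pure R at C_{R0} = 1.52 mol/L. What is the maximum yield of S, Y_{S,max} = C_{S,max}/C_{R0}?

Evaluating C_S at τ_opt = ln(k₂/k₁)/(k₂−k₁) gives C_{S,max}/C_{R0} = (k₁/k₂)^[k₂/(k₂−k₁)].
= (2.46/0.386)^(0.386/(0.386−2.46)) = (6.373)^(-0.1861) = 0.7084.

0.708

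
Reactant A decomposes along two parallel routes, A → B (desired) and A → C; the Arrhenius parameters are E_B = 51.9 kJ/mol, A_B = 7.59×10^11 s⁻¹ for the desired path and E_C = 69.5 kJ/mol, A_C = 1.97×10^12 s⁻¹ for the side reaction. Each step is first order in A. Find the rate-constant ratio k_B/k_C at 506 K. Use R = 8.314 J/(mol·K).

25.3

k_B/k_C = (A_B/A_C)·exp[−(E_B−E_C)/(RT)] = (A_B/A_C)·exp[(E_C−E_B)/(RT)].
(E_C−E_B)/(RT) = (69.5−51.9)×10³/(8.314×506) = 17600/4207 = 4.184.
k_B/k_C = (7.59×10^11/1.97×10^12)·exp(4.184) = 0.3853 × 65.60 = 25.3.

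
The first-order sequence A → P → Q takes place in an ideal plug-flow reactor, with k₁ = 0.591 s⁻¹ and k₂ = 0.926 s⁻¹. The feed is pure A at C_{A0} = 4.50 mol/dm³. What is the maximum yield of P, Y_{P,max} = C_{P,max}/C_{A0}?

0.289

Evaluating C_P at τ_opt = ln(k₂/k₁)/(k₂−k₁) gives C_{P,max}/C_{A0} = (k₁/k₂)^[k₂/(k₂−k₁)].
= (0.591/0.926)^(0.926/(0.926−0.591)) = (0.6382)^(2.764) = 0.2890.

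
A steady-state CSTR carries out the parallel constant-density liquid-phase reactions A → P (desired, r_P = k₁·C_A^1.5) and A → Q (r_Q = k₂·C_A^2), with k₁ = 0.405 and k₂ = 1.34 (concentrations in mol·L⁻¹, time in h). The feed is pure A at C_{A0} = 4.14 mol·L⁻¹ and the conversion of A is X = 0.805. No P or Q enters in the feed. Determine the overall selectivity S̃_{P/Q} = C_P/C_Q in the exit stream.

Exit C_A = C_{A0}(1−X) = 4.14×0.195 = 0.8073 mol·L⁻¹.
In a CSTR the entire volume is at exit conditions, so r_P = 0.405×0.8073^1.5 = 0.2938 and r_Q = 1.34×0.8073^2 = 0.8733.
Overall selectivity = C_P/C_Q = r_Pτ/(r_Qτ) = r_P/r_Q = 0.336.

0.336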